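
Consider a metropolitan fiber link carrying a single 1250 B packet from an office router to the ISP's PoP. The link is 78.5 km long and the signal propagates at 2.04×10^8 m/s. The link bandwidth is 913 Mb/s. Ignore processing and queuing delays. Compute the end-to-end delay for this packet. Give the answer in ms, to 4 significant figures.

0.3958 ms

L = 1250 × 8 = 10000 bits.
Transmission delay = L/R = 10000 / 913000000 = 0.0109529 ms.
Propagation delay = d/s = 78500 m / 204000000 m/s = 0.384804 ms.
Total = 0.3958 ms.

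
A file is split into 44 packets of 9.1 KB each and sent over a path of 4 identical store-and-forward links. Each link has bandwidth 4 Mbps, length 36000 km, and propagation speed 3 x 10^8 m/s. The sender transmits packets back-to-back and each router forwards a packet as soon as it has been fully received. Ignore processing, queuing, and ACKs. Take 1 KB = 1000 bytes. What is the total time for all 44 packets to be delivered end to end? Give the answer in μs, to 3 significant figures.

Per-hop transmission t_tx = L/R = 72800/4000000 = 18200 μs.
Per-hop propagation t_prop = 36000000/300000000 = 120000 μs.
Pipeline fill: first packet needs 4·t_tx to clear all hops; remaining 43 packets each add one t_tx.
Total = (4+44-1)·t_tx + 4·t_prop = 47·18200 + 4·120000 = 1340000 μs.

1340000 μs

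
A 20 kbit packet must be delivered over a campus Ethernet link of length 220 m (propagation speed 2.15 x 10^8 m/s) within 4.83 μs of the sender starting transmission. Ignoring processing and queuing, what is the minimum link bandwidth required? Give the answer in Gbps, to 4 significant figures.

Propagation delay = 220 / 215000000 = 1.02326 μs.
Transmission budget = 4.83 − 1.02326 = 3.80674 μs.
R ≥ L / t_tx = 20000 bits / 3.80674e-06 s = 5.254 Gbps.

5.254 Gbps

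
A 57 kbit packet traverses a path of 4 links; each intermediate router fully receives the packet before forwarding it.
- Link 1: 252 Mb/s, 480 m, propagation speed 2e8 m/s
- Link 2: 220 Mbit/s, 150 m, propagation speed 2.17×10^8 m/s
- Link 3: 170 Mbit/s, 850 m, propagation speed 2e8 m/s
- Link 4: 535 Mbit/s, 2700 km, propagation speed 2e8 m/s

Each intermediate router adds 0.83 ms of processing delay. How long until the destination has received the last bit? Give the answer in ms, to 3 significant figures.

L = 57000 bits.
Transmission delays (L/R per hop): 0.22619, 0.259091, 0.335294, 0.106542 ms; sum = 0.927118 ms.
Propagation delays (d/s per hop): 0.0024, 0.000691244, 0.00425, 13.5 ms; sum = 13.5073 ms.
Processing at 3 router(s): 3 × 0.83 ms = 2.49 ms.
End-to-end = 16.9 ms.

16.9 ms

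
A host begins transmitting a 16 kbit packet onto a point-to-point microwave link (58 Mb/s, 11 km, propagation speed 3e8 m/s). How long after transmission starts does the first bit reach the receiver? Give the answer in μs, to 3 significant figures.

36.7 μs

First bit experiences only propagation delay: d/s = 11000/300000000 = 36.7 μs.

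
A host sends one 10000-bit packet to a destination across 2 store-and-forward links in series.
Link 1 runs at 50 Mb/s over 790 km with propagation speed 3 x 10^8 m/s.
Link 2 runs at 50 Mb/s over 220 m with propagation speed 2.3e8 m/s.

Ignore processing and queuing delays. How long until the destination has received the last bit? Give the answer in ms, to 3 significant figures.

Transmission delay per hop = L/R = 10000/50000000 = 0.2 ms; 2 hops → 0.4 ms.
Propagation delays (d/s per hop): 2.63333, 0.000956522 ms; sum = 2.63429 ms.
End-to-end = 3.03 ms.

3.03 ms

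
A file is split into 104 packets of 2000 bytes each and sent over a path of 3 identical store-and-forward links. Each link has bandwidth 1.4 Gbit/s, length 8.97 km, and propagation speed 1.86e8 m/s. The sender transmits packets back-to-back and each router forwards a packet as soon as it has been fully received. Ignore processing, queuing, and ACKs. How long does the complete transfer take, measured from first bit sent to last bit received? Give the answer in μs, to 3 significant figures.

Per-hop transmission t_tx = L/R = 16000/1400000000 = 11.4286 μs.
Per-hop propagation t_prop = 8970/186000000 = 48.2258 μs.
Pipeline fill: first packet needs 3·t_tx to clear all hops; remaining 103 packets each add one t_tx.
Total = (3+104-1)·t_tx + 3·t_prop = 106·11.4286 + 3·48.2258 = 1360 μs.

1360 μs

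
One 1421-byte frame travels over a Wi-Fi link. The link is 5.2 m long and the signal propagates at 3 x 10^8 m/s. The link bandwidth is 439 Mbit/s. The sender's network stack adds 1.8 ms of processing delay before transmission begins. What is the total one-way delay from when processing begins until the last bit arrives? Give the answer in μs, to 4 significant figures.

1826 μs

L = 1421 × 8 = 11368 bits.
Transmission delay = L/R = 11368 / 439000000 = 25.8952 μs.
Propagation delay = d/s = 5.2 m / 300000000 m/s = 0.0173333 μs.
Plus processing delay 1.8 ms = 1800 μs.
Total = 1826 μs.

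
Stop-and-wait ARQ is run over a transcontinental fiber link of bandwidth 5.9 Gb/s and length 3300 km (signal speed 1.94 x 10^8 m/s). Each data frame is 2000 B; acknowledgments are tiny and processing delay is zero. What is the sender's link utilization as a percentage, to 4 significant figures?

t_tx = L/R = 16000/5900000000 = 2.71186e-06 s.
t_prop = 3300000/194000000 = 0.0170103 s; RTT = 0.0340206 s.
Cycle = t_tx + RTT = 0.0340233 s.
Utilization = t_tx / cycle = 2.71186e-06/0.0340233 = 0.007971 %.

0.007971 %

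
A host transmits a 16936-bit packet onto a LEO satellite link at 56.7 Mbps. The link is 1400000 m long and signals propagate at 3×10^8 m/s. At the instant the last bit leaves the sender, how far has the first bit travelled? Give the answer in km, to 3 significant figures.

89.6 km

t_tx = L/R = 16936/56700000 = 0.000298695 s.
Distance = s × t_tx = 300000000 × 0.000298695 = 89.6 km.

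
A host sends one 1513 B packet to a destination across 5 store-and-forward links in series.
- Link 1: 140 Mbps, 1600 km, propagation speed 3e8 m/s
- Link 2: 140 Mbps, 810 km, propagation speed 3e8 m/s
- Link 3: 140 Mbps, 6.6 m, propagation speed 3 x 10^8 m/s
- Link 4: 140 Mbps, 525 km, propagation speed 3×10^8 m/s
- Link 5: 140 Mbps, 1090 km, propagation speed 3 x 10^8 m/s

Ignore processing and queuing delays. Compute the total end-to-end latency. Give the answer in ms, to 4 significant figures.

L = 1513 × 8 = 12104 bits.
Transmission delay per hop = L/R = 12104/140000000 = 0.0864571 ms; 5 hops → 0.432286 ms.
Propagation delays (d/s per hop): 5.33333, 2.7, 2.2e-05, 1.75, 3.63333 ms; sum = 13.4167 ms.
End-to-end = 13.85 ms.

13.85 ms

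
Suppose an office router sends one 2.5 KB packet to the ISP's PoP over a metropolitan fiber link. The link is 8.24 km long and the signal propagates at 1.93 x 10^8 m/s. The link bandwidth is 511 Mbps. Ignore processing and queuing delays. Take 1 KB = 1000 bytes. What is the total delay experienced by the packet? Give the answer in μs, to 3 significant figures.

81.8 μs

L = 20000 bits.
Transmission delay = L/R = 20000 / 511000000 = 39.1389 μs.
Propagation delay = d/s = 8240 m / 193000000 m/s = 42.6943 μs.
Total = 81.8 μs.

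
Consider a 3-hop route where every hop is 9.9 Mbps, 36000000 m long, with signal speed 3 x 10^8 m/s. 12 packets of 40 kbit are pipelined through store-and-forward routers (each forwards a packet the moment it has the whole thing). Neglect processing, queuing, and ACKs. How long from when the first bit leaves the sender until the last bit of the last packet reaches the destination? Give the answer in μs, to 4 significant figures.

Per-hop transmission t_tx = L/R = 40000/9900000 = 4040.4 μs.
Per-hop propagation t_prop = 36000000/300000000 = 120000 μs.
Pipeline fill: first packet needs 3·t_tx to clear all hops; remaining 11 packets each add one t_tx.
Total = (3+12-1)·t_tx + 3·t_prop = 14·4040.4 + 3·120000 = 416600 μs.

416600 μs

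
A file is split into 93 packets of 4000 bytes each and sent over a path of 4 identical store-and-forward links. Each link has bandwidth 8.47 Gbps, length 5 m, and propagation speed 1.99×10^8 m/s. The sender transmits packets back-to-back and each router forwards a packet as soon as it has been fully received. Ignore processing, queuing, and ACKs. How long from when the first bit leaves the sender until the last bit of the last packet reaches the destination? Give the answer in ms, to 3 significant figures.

0.363 ms

Per-hop transmission t_tx = L/R = 32000/8.47e+09 = 0.00377804 ms.
Per-hop propagation t_prop = 5/199000000 = 2.51256e-05 ms.
Pipeline fill: first packet needs 4·t_tx to clear all hops; remaining 92 packets each add one t_tx.
Total = (4+93-1)·t_tx + 4·t_prop = 96·0.00377804 + 4·2.51256e-05 = 0.363 ms.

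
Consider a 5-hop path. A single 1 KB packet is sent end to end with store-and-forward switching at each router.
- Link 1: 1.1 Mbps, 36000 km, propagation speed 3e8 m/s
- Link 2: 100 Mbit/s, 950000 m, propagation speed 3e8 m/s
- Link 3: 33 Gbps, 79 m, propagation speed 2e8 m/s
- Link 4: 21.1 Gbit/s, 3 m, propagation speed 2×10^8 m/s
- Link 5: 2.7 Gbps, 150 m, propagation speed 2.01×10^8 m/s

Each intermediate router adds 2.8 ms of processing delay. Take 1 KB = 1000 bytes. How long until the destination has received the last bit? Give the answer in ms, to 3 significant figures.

142 ms

L = 8000 bits.
Transmission delays (L/R per hop): 7.27273, 0.08, 0.000242424, 0.000379147, 0.00296296 ms; sum = 7.35631 ms.
Propagation delays (d/s per hop): 120, 3.16667, 0.000395, 1.5e-05, 0.000746269 ms; sum = 123.168 ms.
Processing at 4 router(s): 4 × 2.8 ms = 11.2 ms.
End-to-end = 142 ms.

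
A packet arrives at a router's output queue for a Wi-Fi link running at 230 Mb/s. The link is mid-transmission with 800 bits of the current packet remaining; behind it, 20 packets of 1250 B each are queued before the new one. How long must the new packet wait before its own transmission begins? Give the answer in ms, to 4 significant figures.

0.8730 ms

Each queued packet: L/R = 10000/230000000 = 0.0434783 ms.
20 queued → 0.869565 ms.
Plus remaining 800 bits of current packet: 0.00347826 ms.
Queuing delay = 0.8730 ms.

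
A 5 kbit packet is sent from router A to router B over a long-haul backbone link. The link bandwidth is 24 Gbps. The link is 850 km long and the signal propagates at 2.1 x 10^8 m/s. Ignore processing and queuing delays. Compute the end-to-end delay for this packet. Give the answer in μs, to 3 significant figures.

4050 μs

L = 5000 bits.
Transmission delay = L/R = 5000 / 24000000000 = 0.208333 μs.
Propagation delay = d/s = 850000 m / 210000000 m/s = 4047.62 μs.
Total = 4050 μs.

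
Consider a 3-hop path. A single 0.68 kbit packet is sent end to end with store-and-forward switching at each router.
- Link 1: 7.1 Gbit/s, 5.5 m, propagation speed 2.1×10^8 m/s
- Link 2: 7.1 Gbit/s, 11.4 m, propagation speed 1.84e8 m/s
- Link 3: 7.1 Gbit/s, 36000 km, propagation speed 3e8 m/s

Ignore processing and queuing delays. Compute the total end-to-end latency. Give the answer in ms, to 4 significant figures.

L = 680 bits.
Transmission delay per hop = L/R = 680/7100000000 = 9.57746e-05 ms; 3 hops → 0.000287324 ms.
Propagation delays (d/s per hop): 2.61905e-05, 6.19565e-05, 120 ms; sum = 120 ms.
End-to-end = 120.0 ms.

120.0 ms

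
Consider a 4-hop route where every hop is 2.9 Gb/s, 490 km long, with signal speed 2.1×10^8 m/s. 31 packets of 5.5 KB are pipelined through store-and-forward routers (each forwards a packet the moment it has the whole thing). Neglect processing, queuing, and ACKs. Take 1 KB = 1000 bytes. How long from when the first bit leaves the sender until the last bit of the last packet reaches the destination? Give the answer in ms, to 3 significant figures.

Per-hop transmission t_tx = L/R = 44000/2900000000 = 0.0151724 ms.
Per-hop propagation t_prop = 490000/210000000 = 2.33333 ms.
Pipeline fill: first packet needs 4·t_tx to clear all hops; remaining 30 packets each add one t_tx.
Total = (4+31-1)·t_tx + 4·t_prop = 34·0.0151724 + 4·2.33333 = 9.85 ms.

9.85 ms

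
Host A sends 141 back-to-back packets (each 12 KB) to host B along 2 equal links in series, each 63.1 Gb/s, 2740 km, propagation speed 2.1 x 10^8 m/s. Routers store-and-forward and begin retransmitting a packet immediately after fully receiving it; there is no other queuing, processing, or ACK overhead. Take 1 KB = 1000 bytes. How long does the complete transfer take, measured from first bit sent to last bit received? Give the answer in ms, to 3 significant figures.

Per-hop transmission t_tx = L/R = 96000/63100000000 = 0.00152139 ms.
Per-hop propagation t_prop = 2740000/210000000 = 13.0476 ms.
Pipeline fill: first packet needs 2·t_tx to clear all hops; remaining 140 packets each add one t_tx.
Total = (2+141-1)·t_tx + 2·t_prop = 142·0.00152139 + 2·13.0476 = 26.3 ms.

26.3 ms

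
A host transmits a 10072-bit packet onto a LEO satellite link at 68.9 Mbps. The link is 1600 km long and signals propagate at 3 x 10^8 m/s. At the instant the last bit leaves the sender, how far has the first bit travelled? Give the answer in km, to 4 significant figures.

t_tx = L/R = 10072/68900000 = 0.000146183 s.
Distance = s × t_tx = 300000000 × 0.000146183 = 43.85 km.

43.85 km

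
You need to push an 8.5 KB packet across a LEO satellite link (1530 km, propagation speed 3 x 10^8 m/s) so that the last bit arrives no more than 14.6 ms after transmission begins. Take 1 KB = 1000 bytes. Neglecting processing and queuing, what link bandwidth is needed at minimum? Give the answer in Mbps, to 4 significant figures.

7.158 Mbps

L = 68000 bits.
Propagation delay = 1530000 / 300000000 = 5.1 ms.
Transmission budget = 14.6 − 5.1 = 9.5 ms.
R ≥ L / t_tx = 68000 bits / 0.0095 s = 7.158 Mbps.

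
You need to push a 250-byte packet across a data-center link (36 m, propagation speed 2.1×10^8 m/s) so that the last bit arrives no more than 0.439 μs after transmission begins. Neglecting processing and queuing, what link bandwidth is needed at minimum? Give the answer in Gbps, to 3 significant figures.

7.47 Gbps

L = 2000 bits.
Propagation delay = 36 / 210000000 = 0.171429 μs.
Transmission budget = 0.439 − 0.171429 = 0.267571 μs.
R ≥ L / t_tx = 2000 bits / 2.67571e-07 s = 7.47 Gbps.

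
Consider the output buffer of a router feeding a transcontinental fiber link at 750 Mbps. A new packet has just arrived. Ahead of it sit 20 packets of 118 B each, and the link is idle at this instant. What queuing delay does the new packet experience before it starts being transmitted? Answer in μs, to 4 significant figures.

Each queued packet: L/R = 944/750000000 = 1.25867 μs.
20 queued → 25.1733 μs.
Queuing delay = 25.17 μs.

25.17 μs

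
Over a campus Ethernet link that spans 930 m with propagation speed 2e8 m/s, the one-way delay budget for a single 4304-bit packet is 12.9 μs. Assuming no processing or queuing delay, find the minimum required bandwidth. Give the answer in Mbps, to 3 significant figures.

522 Mbps

Propagation delay = 930 / 200000000 = 4.65 μs.
Transmission budget = 12.9 − 4.65 = 8.25 μs.
R ≥ L / t_tx = 4304 bits / 8.25e-06 s = 522 Mbps.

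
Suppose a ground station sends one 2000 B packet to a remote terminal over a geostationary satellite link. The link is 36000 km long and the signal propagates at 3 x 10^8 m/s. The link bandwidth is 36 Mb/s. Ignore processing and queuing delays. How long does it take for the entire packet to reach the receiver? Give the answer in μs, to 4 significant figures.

L = 2000 × 8 = 16000 bits.
Transmission delay = L/R = 16000 / 36000000 = 444.444 μs.
Propagation delay = d/s = 36000000 m / 300000000 m/s = 120000 μs.
Total = 120400 μs.

120400 μs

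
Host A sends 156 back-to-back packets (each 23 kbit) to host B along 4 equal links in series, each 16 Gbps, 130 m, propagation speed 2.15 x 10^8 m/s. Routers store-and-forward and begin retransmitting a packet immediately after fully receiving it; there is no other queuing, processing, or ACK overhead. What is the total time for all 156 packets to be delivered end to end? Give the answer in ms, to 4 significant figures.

Per-hop transmission t_tx = L/R = 23000/16000000000 = 0.0014375 ms.
Per-hop propagation t_prop = 130/215000000 = 0.000604651 ms.
Pipeline fill: first packet needs 4·t_tx to clear all hops; remaining 155 packets each add one t_tx.
Total = (4+156-1)·t_tx + 4·t_prop = 159·0.0014375 + 4·0.000604651 = 0.2310 ms.

0.2310 ms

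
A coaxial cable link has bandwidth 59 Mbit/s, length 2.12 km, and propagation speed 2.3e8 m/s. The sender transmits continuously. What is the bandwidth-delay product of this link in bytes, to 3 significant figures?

68.0 bytes

Propagation delay = 2120 / 2.3e+08 = 9.21739e-06 s.
BDP = R × t_prop = 59000000 × 9.21739e-06 = 543.826 bits.
In bytes: 543.826/8 = 68.0 bytes.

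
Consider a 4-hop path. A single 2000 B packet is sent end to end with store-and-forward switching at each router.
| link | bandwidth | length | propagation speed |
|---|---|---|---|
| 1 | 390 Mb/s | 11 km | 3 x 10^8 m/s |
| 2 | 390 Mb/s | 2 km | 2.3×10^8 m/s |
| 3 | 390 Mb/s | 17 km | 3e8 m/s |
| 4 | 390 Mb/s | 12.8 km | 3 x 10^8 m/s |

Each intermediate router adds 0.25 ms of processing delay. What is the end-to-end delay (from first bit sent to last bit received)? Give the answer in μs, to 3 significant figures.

1060 μs

L = 2000 × 8 = 16000 bits.
Transmission delay per hop = L/R = 16000/390000000 = 41.0256 μs; 4 hops → 164.103 μs.
Propagation delays (d/s per hop): 36.6667, 8.69565, 56.6667, 42.6667 μs; sum = 144.696 μs.
Processing at 3 router(s): 3 × 0.25 ms = 750 μs.
End-to-end = 1060 μs.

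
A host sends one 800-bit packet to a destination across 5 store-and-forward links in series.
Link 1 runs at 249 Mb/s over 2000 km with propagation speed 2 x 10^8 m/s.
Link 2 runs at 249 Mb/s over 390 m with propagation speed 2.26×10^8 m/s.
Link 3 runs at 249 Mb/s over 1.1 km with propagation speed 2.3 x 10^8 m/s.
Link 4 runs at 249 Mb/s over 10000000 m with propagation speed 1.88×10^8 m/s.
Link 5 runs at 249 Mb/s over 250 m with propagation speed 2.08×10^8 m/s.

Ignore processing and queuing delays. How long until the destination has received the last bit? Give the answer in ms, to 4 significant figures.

Transmission delay per hop = L/R = 800/249000000 = 0.00321285 ms; 5 hops → 0.0160643 ms.
Propagation delays (d/s per hop): 10, 0.00172566, 0.00478261, 53.1915, 0.00120192 ms; sum = 63.1992 ms.
End-to-end = 63.22 ms.

63.22 ms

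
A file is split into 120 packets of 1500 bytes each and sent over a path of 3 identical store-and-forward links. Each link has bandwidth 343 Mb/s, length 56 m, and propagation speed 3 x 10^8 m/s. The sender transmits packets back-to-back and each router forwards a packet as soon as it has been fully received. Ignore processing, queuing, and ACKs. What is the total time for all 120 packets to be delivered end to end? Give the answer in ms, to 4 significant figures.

Per-hop transmission t_tx = L/R = 12000/343000000 = 0.0349854 ms.
Per-hop propagation t_prop = 56/300000000 = 0.000186667 ms.
Pipeline fill: first packet needs 3·t_tx to clear all hops; remaining 119 packets each add one t_tx.
Total = (3+120-1)·t_tx + 3·t_prop = 122·0.0349854 + 3·0.000186667 = 4.269 ms.

4.269 ms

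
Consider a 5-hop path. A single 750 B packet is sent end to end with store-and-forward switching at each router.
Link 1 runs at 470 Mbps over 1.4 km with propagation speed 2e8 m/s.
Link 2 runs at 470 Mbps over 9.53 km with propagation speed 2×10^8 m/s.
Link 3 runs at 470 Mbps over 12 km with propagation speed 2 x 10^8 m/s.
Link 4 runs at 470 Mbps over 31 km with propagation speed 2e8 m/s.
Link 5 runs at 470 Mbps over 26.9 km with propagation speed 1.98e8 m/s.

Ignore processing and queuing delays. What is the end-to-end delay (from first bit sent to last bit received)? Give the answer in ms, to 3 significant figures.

0.469 ms

L = 750 × 8 = 6000 bits.
Transmission delay per hop = L/R = 6000/470000000 = 0.012766 ms; 5 hops → 0.0638298 ms.
Propagation delays (d/s per hop): 0.007, 0.04765, 0.06, 0.155, 0.135859 ms; sum = 0.405509 ms.
End-to-end = 0.469 ms.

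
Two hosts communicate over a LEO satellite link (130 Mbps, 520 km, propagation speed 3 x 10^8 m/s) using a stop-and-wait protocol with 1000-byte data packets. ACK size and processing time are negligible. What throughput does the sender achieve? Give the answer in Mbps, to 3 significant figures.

t_tx = L/R = 8000/130000000 = 6.15385e-05 s.
t_prop = 520000/300000000 = 0.00173333 s; RTT = 0.00346667 s.
Cycle = t_tx + RTT = 0.00352821 s.
Throughput = L / cycle = 8000 / 0.00352821 = 2.27 Mbps.

2.27 Mbps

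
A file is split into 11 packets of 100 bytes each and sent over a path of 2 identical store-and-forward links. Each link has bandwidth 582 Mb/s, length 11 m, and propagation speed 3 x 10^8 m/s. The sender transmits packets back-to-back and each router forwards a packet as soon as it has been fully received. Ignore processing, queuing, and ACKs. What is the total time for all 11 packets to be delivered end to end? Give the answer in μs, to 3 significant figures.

16.6 μs

Per-hop transmission t_tx = L/R = 800/582000000 = 1.37457 μs.
Per-hop propagation t_prop = 11/300000000 = 0.0366667 μs.
Pipeline fill: first packet needs 2·t_tx to clear all hops; remaining 10 packets each add one t_tx.
Total = (2+11-1)·t_tx + 2·t_prop = 12·1.37457 + 2·0.0366667 = 16.6 μs.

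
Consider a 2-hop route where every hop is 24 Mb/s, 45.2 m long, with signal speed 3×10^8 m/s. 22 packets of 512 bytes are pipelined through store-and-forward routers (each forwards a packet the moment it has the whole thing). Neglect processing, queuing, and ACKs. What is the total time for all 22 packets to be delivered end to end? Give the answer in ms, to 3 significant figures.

Per-hop transmission t_tx = L/R = 4096/24000000 = 0.170667 ms.
Per-hop propagation t_prop = 45.2/300000000 = 0.000150667 ms.
Pipeline fill: first packet needs 2·t_tx to clear all hops; remaining 21 packets each add one t_tx.
Total = (2+22-1)·t_tx + 2·t_prop = 23·0.170667 + 2·0.000150667 = 3.93 ms.

3.93 ms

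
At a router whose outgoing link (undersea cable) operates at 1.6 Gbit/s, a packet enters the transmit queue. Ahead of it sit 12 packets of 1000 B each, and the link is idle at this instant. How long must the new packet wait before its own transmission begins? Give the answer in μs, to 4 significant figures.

Each queued packet: L/R = 8000/1600000000 = 5 μs.
12 queued → 60 μs.
Queuing delay = 60.00 μs.

60.00 μs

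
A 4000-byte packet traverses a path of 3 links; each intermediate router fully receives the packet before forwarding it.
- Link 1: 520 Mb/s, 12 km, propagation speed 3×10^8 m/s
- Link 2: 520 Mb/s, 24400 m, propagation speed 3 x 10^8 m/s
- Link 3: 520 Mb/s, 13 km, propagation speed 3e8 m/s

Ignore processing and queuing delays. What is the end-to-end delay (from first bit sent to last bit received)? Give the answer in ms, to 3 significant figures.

L = 4000 × 8 = 32000 bits.
Transmission delay per hop = L/R = 32000/520000000 = 0.0615385 ms; 3 hops → 0.184615 ms.
Propagation delays (d/s per hop): 0.04, 0.0813333, 0.0433333 ms; sum = 0.164667 ms.
End-to-end = 0.349 ms.

0.349 ms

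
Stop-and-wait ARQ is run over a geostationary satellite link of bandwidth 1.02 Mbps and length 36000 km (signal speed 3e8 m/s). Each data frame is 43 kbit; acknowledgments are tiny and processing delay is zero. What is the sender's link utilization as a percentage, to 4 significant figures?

14.94 %

t_tx = L/R = 43000/1020000 = 0.0421569 s.
t_prop = 36000000/300000000 = 0.12 s; RTT = 0.24 s.
Cycle = t_tx + RTT = 0.282157 s.
Utilization = t_tx / cycle = 0.0421569/0.282157 = 14.94 %.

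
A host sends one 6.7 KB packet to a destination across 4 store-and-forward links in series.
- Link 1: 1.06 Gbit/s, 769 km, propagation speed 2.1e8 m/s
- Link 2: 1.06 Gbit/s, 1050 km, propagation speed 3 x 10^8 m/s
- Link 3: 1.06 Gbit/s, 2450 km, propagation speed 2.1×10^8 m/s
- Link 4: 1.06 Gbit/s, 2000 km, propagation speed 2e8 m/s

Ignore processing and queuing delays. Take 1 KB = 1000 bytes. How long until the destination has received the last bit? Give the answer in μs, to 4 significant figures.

29030 μs

L = 53600 bits.
Transmission delay per hop = L/R = 53600/1060000000 = 50.566 μs; 4 hops → 202.264 μs.
Propagation delays (d/s per hop): 3661.9, 3500, 11666.7, 10000 μs; sum = 28828.6 μs.
End-to-end = 29030 μs.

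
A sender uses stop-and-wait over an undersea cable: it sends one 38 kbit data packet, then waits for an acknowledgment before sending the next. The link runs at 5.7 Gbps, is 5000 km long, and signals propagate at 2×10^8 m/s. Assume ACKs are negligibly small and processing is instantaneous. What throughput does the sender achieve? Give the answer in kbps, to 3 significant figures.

760 kbps

t_tx = L/R = 38000/5700000000 = 6.66667e-06 s.
t_prop = 5000000/200000000 = 0.025 s; RTT = 0.05 s.
Cycle = t_tx + RTT = 0.0500067 s.
Throughput = L / cycle = 38000 / 0.0500067 = 760 kbps.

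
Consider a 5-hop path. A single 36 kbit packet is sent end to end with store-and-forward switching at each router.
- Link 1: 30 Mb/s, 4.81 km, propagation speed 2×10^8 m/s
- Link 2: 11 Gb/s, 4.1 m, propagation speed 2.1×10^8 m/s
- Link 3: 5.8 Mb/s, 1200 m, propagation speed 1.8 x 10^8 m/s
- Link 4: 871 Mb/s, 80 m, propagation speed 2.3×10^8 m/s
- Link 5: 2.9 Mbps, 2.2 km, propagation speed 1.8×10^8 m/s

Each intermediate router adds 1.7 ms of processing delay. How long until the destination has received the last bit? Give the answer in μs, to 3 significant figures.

L = 36000 bits.
Transmission delays (L/R per hop): 1200, 3.27273, 6206.9, 41.3318, 12413.8 μs; sum = 19865.3 μs.
Propagation delays (d/s per hop): 24.05, 0.0195238, 6.66667, 0.347826, 12.2222 μs; sum = 43.3062 μs.
Processing at 4 router(s): 4 × 1.7 ms = 6800 μs.
End-to-end = 26700 μs.

26700 μs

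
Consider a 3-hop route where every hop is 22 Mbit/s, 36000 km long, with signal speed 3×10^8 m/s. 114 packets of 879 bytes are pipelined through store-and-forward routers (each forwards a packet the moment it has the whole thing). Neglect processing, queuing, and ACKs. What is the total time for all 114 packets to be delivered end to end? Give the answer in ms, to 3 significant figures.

Per-hop transmission t_tx = L/R = 7032/22000000 = 0.319636 ms.
Per-hop propagation t_prop = 36000000/300000000 = 120 ms.
Pipeline fill: first packet needs 3·t_tx to clear all hops; remaining 113 packets each add one t_tx.
Total = (3+114-1)·t_tx + 3·t_prop = 116·0.319636 + 3·120 = 397 ms.

397 ms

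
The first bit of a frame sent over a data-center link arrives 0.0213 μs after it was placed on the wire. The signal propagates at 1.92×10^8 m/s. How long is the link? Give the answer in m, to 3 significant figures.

d = s × t_prop = 192000000 × 2.13e-08 = 4.09 m.

4.09 m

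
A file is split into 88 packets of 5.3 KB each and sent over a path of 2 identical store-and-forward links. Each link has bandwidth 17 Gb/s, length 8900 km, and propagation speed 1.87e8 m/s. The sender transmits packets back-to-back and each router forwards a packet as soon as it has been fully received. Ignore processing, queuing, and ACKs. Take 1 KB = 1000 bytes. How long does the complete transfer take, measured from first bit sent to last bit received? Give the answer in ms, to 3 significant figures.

95.4 ms

Per-hop transmission t_tx = L/R = 42400/17000000000 = 0.00249412 ms.
Per-hop propagation t_prop = 8900000/187000000 = 47.5936 ms.
Pipeline fill: first packet needs 2·t_tx to clear all hops; remaining 87 packets each add one t_tx.
Total = (2+88-1)·t_tx + 2·t_prop = 89·0.00249412 + 2·47.5936 = 95.4 ms.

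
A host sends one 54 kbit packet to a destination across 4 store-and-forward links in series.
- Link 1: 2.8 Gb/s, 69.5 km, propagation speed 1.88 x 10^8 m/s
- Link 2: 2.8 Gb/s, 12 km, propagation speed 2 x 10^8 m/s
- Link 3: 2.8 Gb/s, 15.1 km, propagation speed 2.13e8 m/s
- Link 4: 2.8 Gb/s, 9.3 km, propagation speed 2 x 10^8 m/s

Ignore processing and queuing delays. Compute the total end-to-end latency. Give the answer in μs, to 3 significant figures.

L = 54000 bits.
Transmission delay per hop = L/R = 54000/2800000000 = 19.2857 μs; 4 hops → 77.1429 μs.
Propagation delays (d/s per hop): 369.681, 60, 70.892, 46.5 μs; sum = 547.073 μs.
End-to-end = 624 μs.

624 μs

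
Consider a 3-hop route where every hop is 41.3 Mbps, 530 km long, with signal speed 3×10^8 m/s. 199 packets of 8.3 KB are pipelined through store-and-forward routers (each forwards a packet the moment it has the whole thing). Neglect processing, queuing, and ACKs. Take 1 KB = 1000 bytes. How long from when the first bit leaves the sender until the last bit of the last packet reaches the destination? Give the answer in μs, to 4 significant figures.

328500 μs

Per-hop transmission t_tx = L/R = 66400/41300000 = 1607.75 μs.
Per-hop propagation t_prop = 530000/300000000 = 1766.67 μs.
Pipeline fill: first packet needs 3·t_tx to clear all hops; remaining 198 packets each add one t_tx.
Total = (3+199-1)·t_tx + 3·t_prop = 201·1607.75 + 3·1766.67 = 328500 μs.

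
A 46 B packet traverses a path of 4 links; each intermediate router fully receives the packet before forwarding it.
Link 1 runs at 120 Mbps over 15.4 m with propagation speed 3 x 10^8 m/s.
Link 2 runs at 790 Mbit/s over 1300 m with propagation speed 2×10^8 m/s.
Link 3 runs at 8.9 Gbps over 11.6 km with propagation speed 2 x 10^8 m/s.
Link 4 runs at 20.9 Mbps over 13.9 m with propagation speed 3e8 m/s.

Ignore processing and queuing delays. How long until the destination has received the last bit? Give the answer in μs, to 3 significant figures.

L = 46 × 8 = 368 bits.
Transmission delays (L/R per hop): 3.06667, 0.465823, 0.0413483, 17.6077 μs; sum = 21.1815 μs.
Propagation delays (d/s per hop): 0.0513333, 6.5, 58, 0.0463333 μs; sum = 64.5977 μs.
End-to-end = 85.8 μs.

85.8 μs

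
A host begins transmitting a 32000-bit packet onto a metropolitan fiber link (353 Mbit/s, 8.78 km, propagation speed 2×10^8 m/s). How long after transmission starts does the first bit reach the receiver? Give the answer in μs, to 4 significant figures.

43.90 μs

First bit experiences only propagation delay: d/s = 8780/200000000 = 43.90 μs.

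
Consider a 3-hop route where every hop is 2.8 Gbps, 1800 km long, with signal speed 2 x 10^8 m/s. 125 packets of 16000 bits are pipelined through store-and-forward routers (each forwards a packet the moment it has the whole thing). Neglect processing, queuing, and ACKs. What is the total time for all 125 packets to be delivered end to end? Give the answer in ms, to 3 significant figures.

Per-hop transmission t_tx = L/R = 16000/2800000000 = 0.00571429 ms.
Per-hop propagation t_prop = 1800000/200000000 = 9 ms.
Pipeline fill: first packet needs 3·t_tx to clear all hops; remaining 124 packets each add one t_tx.
Total = (3+125-1)·t_tx + 3·t_prop = 127·0.00571429 + 3·9 = 27.7 ms.

27.7 ms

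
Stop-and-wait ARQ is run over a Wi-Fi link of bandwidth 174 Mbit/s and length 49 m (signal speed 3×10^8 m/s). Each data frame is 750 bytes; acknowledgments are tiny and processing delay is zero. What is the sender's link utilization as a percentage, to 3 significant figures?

t_tx = L/R = 6000/174000000 = 3.44828e-05 s.
t_prop = 49/300000000 = 1.63333e-07 s; RTT = 3.26667e-07 s.
Cycle = t_tx + RTT = 3.48094e-05 s.
Utilization = t_tx / cycle = 3.44828e-05/3.48094e-05 = 99.1 %.

99.1 %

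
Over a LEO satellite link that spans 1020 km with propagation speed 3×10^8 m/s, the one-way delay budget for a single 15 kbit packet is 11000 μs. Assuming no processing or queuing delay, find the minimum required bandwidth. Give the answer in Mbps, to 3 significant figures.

Propagation delay = 1020000 / 300000000 = 3400 μs.
Transmission budget = 11000 − 3400 = 7600 μs.
R ≥ L / t_tx = 15000 bits / 0.0076 s = 1.97 Mbps.

1.97 Mbps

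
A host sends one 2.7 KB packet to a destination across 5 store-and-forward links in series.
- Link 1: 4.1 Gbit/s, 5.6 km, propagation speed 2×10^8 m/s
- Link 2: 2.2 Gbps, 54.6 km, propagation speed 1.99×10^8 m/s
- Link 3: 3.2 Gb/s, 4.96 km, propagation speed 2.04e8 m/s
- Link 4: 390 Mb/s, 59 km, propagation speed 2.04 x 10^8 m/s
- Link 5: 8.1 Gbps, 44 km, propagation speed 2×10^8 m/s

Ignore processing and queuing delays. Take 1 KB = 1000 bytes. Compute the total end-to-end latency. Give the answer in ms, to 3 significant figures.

0.916 ms

L = 21600 bits.
Transmission delays (L/R per hop): 0.00526829, 0.00981818, 0.00675, 0.0553846, 0.00266667 ms; sum = 0.0798878 ms.
Propagation delays (d/s per hop): 0.028, 0.274372, 0.0243137, 0.289216, 0.22 ms; sum = 0.835901 ms.
End-to-end = 0.916 ms.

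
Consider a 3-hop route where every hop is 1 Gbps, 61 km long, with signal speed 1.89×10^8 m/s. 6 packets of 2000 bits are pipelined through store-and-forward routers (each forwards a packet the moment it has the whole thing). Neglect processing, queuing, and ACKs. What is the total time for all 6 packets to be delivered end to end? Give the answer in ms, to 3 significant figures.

Per-hop transmission t_tx = L/R = 2000/1000000000 = 0.002 ms.
Per-hop propagation t_prop = 61000/189000000 = 0.322751 ms.
Pipeline fill: first packet needs 3·t_tx to clear all hops; remaining 5 packets each add one t_tx.
Total = (3+6-1)·t_tx + 3·t_prop = 8·0.002 + 3·0.322751 = 0.984 ms.

0.984 ms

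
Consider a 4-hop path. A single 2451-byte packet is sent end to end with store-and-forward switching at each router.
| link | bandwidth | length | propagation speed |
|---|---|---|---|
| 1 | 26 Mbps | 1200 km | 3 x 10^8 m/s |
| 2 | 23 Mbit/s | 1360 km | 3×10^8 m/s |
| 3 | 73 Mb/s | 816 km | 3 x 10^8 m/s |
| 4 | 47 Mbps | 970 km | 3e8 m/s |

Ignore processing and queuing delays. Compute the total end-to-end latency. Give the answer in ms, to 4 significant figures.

L = 2451 × 8 = 19608 bits.
Transmission delays (L/R per hop): 0.754154, 0.852522, 0.268603, 0.417191 ms; sum = 2.29247 ms.
Propagation delays (d/s per hop): 4, 4.53333, 2.72, 3.23333 ms; sum = 14.4867 ms.
End-to-end = 16.78 ms.

16.78 ms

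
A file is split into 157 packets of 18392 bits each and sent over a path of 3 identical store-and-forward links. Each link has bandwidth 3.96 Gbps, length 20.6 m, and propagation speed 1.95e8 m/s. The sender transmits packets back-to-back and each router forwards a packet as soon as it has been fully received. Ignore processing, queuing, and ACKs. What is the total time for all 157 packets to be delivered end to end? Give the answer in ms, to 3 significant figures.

0.739 ms

Per-hop transmission t_tx = L/R = 18392/3960000000 = 0.00464444 ms.
Per-hop propagation t_prop = 20.6/195000000 = 0.000105641 ms.
Pipeline fill: first packet needs 3·t_tx to clear all hops; remaining 156 packets each add one t_tx.
Total = (3+157-1)·t_tx + 3·t_prop = 159·0.00464444 + 3·0.000105641 = 0.739 ms.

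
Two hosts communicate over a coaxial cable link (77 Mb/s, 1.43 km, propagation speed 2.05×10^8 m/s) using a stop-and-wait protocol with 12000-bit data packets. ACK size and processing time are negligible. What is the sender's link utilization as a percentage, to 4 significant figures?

t_tx = L/R = 12000/77000000 = 0.000155844 s.
t_prop = 1430/2.05e+08 = 6.97561e-06 s; RTT = 1.39512e-05 s.
Cycle = t_tx + RTT = 0.000169795 s.
Utilization = t_tx / cycle = 0.000155844/0.000169795 = 91.78 %.

91.78 %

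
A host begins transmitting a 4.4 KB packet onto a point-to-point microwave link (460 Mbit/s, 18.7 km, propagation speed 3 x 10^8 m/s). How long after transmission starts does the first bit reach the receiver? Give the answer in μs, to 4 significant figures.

62.33 μs

First bit experiences only propagation delay: d/s = 18700/300000000 = 62.33 μs.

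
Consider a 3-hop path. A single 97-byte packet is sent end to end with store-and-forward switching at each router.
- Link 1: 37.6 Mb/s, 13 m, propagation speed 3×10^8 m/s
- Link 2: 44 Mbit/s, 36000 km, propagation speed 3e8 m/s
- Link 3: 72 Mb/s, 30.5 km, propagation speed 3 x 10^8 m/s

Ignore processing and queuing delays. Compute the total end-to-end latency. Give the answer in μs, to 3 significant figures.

120000 μs

L = 97 × 8 = 776 bits.
Transmission delays (L/R per hop): 20.6383, 17.6364, 10.7778 μs; sum = 49.0524 μs.
Propagation delays (d/s per hop): 0.0433333, 120000, 101.667 μs; sum = 120102 μs.
End-to-end = 120000 μs.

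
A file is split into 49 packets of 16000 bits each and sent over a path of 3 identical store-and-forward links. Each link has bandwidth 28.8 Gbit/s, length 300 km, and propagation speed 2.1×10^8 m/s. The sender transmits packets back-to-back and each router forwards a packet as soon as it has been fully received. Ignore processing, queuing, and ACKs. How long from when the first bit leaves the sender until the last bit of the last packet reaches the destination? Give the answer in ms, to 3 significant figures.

Per-hop transmission t_tx = L/R = 16000/28800000000 = 0.000555556 ms.
Per-hop propagation t_prop = 300000/210000000 = 1.42857 ms.
Pipeline fill: first packet needs 3·t_tx to clear all hops; remaining 48 packets each add one t_tx.
Total = (3+49-1)·t_tx + 3·t_prop = 51·0.000555556 + 3·1.42857 = 4.31 ms.

4.31 ms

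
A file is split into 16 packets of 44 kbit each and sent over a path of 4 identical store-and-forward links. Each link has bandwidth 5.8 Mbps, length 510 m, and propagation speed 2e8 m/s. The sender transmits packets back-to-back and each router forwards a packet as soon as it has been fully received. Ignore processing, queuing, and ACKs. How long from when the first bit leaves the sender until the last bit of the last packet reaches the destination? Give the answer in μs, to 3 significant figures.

Per-hop transmission t_tx = L/R = 44000/5800000 = 7586.21 μs.
Per-hop propagation t_prop = 510/200000000 = 2.55 μs.
Pipeline fill: first packet needs 4·t_tx to clear all hops; remaining 15 packets each add one t_tx.
Total = (4+16-1)·t_tx + 4·t_prop = 19·7586.21 + 4·2.55 = 144000 μs.

144000 μs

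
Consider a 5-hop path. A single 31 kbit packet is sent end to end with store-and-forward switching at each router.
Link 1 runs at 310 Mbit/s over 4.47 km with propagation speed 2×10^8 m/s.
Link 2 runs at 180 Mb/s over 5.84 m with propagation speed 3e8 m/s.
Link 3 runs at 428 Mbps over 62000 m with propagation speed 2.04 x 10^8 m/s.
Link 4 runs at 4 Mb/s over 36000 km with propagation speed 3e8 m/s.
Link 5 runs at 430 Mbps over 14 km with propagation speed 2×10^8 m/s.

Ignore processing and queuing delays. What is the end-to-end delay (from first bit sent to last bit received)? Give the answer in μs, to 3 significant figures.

129000 μs

L = 31000 bits.
Transmission delays (L/R per hop): 100, 172.222, 72.4299, 7750, 72.093 μs; sum = 8166.75 μs.
Propagation delays (d/s per hop): 22.35, 0.0194667, 303.922, 120000, 70 μs; sum = 120396 μs.
End-to-end = 129000 μs.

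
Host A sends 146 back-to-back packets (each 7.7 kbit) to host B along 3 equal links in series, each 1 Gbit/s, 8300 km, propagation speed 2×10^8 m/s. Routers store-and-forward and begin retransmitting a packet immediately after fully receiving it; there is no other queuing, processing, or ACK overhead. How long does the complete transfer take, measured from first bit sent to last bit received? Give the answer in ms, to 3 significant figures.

Per-hop transmission t_tx = L/R = 7700/1000000000 = 0.0077 ms.
Per-hop propagation t_prop = 8300000/200000000 = 41.5 ms.
Pipeline fill: first packet needs 3·t_tx to clear all hops; remaining 145 packets each add one t_tx.
Total = (3+146-1)·t_tx + 3·t_prop = 148·0.0077 + 3·41.5 = 126 ms.

126 ms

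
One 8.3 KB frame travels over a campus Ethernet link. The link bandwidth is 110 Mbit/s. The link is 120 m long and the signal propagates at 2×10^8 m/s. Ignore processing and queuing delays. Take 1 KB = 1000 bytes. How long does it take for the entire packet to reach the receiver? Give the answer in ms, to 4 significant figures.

L = 66400 bits.
Transmission delay = L/R = 66400 / 110000000 = 0.603636 ms.
Propagation delay = d/s = 120 m / 200000000 m/s = 0.0006 ms.
Total = 0.6042 ms.

0.6042 ms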